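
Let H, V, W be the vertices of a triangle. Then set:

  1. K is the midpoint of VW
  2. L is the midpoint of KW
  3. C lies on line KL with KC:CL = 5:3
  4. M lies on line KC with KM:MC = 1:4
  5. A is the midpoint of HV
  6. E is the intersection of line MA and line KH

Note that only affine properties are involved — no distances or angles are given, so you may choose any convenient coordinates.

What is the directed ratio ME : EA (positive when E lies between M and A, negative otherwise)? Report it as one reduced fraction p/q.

ME:EA = 1/8

Choose coordinates H = (0, 0), V = (1, 0), W = (0, 1).
1. K is the midpoint of VW ⇒ K = (1/2, 1/2)
2. L is the midpoint of KW ⇒ L = (1/4, 3/4)
3. C lies on line KL with KC:CL = 5:3 ⇒ C = (11/32, 21/32)
4. M lies on line KC with KM:MC = 1:4 ⇒ M = (15/32, 17/32)
5. A is the midpoint of HV ⇒ A = (1/2, 0)
6. E is the intersection of line MA and line KH ⇒ E = (17/36, 17/36)
E = M + t·(A−M) with t = 1/9, so ME:EA = t:(1−t) = 1/9:8/9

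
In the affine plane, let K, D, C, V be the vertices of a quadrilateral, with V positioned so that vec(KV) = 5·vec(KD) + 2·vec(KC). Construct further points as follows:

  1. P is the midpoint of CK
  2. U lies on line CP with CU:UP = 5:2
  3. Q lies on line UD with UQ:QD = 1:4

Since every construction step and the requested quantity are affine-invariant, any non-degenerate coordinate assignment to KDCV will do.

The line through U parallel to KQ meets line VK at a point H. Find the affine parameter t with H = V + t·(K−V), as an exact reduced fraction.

Choose coordinates K = (0, 0), D = (1, 0), C = (0, 1), V = (5, 2).
1. P is the midpoint of CK ⇒ P = (0, 1/2)
2. U lies on line CP with CU:UP = 5:2 ⇒ U = (0, 9/14)
3. Q lies on line UD with UQ:QD = 1:4 ⇒ Q = (1/5, 18/35)
through U parallel to KQ: direction (1/5, 18/35); meets VK at H = (-45/152, -9/76)
H = V + t·(K−V) with t = 161/152

t = 161/152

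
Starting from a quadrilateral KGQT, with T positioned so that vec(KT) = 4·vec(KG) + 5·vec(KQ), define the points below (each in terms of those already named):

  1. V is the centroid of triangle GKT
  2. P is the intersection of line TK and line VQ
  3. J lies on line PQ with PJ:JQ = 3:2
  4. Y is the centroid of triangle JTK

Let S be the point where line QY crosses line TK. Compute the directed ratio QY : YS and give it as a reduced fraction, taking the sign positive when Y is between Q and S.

QY:YS = 4

Assign K = (0, 0), G = (1, 0), Q = (0, 1), T = (4, 5) — the answer is frame-independent, so this choice is without loss of generality.
1. V is the centroid of triangle GKT ⇒ V = (5/3, 5/3)
2. P is the intersection of line TK and line VQ ⇒ P = (20/17, 25/17)
3. J lies on line PQ with PJ:JQ = 3:2 ⇒ J = (8/17, 101/85)
4. Y is the centroid of triangle JTK ⇒ Y = (76/51, 526/255)
line QY meets TK at S = (95/51, 475/204)
Y = Q + t·(S−Q) with t = 4/5, so QY:YS = 4/5:1/5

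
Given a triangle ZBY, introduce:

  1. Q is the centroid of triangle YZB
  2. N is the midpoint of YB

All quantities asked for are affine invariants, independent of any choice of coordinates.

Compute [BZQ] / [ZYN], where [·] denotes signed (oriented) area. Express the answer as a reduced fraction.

[BZQ]:[ZYN] = 2/3

Set Z = (0, 0), B = (1, 0), Y = (0, 1); any affine frame gives the same invariant.
1. Q is the centroid of triangle YZB ⇒ Q = (1/3, 1/3)
2. N is the midpoint of YB ⇒ N = (1/2, 1/2)
2·[BZQ] = -1/3, 2·[ZYN] = -1/2
[BZQ]:[ZYN] = -1/3:-1/2 = 2/3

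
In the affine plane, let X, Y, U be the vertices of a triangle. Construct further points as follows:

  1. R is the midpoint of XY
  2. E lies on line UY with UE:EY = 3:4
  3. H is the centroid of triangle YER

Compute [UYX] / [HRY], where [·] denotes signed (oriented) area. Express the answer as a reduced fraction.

Assign X = (0, 0), Y = (1, 0), U = (0, 1) — the answer is frame-independent, so this choice is without loss of generality.
1. R is the midpoint of XY ⇒ R = (1/2, 0)
2. E lies on line UY with UE:EY = 3:4 ⇒ E = (3/7, 4/7)
3. H is the centroid of triangle YER ⇒ H = (9/14, 4/21)
2·[UYX] = -1, 2·[HRY] = 2/21
[UYX]:[HRY] = -1:2/21 = -21/2

[UYX]:[HRY] = -21/2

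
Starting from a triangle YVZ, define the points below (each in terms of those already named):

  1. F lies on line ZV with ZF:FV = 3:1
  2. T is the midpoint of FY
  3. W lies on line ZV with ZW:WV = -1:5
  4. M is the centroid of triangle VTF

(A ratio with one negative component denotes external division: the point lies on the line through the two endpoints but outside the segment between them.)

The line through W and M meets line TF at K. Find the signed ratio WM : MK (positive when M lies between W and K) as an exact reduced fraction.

Work in coordinates with Y = (0, 0), V = (1, 0), Z = (0, 1).
1. F lies on line ZV with ZF:FV = 3:1 ⇒ F = (3/4, 1/4)
2. T is the midpoint of FY ⇒ T = (3/8, 1/8)
3. W lies on line ZV with ZW:WV = -1:5 ⇒ W = (-1/4, 5/4)
4. M is the centroid of triangle VTF ⇒ M = (17/24, 1/8)
line WM meets TF at K = (33/52, 11/52)
M = W + t·(K−W) with t = 13/12, so WM:MK = 13/12:-1/12

WM:MK = -13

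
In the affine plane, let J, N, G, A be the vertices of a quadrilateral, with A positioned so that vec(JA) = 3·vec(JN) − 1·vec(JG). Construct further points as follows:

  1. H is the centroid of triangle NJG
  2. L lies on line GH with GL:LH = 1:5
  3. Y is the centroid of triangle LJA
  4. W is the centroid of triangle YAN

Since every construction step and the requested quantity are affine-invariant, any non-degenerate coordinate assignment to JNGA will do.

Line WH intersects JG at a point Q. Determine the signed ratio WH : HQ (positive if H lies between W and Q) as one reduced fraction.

Choose coordinates J = (0, 0), N = (1, 0), G = (0, 1), A = (3, -1).
1. H is the centroid of triangle NJG ⇒ H = (1/3, 1/3)
2. L lies on line GH with GL:LH = 1:5 ⇒ L = (1/18, 8/9)
3. Y is the centroid of triangle LJA ⇒ Y = (55/54, -1/27)
4. W is the centroid of triangle YAN ⇒ W = (271/162, -28/81)
line WH meets JG at Q = (0, 109/217)
H = W + t·(Q−W) with t = 217/271, so WH:HQ = 217/271:54/271

WH:HQ = 217/54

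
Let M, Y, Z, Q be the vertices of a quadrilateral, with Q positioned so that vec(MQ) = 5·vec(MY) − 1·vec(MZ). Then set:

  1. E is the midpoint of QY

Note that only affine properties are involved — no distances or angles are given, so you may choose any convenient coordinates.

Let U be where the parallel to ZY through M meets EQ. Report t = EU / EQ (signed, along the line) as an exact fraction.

Set M = (0, 0), Y = (1, 0), Z = (0, 1), Q = (5, -1); any affine frame gives the same invariant.
1. E is the midpoint of QY ⇒ E = (3, -1/2)
through M parallel to ZY: direction (1, -1); meets EQ at U = (-1/3, 1/3)
U = E + t·(Q−E) with t = -5/3

t = -5/3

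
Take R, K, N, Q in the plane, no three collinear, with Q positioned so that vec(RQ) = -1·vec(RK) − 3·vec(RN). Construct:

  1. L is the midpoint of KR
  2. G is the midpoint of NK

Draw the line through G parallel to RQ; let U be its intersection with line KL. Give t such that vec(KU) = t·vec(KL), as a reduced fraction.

t = 4/3

Set R = (0, 0), K = (1, 0), N = (0, 1), Q = (-1, -3); any affine frame gives the same invariant.
1. L is the midpoint of KR ⇒ L = (1/2, 0)
2. G is the midpoint of NK ⇒ G = (1/2, 1/2)
through G parallel to RQ: direction (-1, -3); meets KL at U = (1/3, 0)
U = K + t·(L−K) with t = 4/3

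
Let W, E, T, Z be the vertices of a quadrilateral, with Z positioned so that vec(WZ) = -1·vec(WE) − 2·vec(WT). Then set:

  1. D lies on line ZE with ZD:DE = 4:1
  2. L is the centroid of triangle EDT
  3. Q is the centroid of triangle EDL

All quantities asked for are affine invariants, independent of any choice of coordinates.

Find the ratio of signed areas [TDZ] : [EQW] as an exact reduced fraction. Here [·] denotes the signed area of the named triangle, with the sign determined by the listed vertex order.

[TDZ]:[EQW] = 48

Work in coordinates with W = (0, 0), E = (1, 0), T = (0, 1), Z = (-1, -2).
1. D lies on line ZE with ZD:DE = 4:1 ⇒ D = (3/5, -2/5)
2. L is the centroid of triangle EDT ⇒ L = (8/15, 1/5)
3. Q is the centroid of triangle EDL ⇒ Q = (32/45, -1/15)
2·[TDZ] = -16/5, 2·[EQW] = -1/15
[TDZ]:[EQW] = -16/5:-1/15 = 48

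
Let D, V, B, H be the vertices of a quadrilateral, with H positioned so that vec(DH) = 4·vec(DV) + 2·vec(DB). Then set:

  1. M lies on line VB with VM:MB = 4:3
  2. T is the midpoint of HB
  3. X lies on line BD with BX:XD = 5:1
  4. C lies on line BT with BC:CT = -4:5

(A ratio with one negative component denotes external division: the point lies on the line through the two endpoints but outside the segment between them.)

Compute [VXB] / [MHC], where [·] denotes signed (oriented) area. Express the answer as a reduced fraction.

[VXB]:[MHC] = -7/54

Work in coordinates with D = (0, 0), V = (1, 0), B = (0, 1), H = (4, 2).
1. M lies on line VB with VM:MB = 4:3 ⇒ M = (3/7, 4/7)
2. T is the midpoint of HB ⇒ T = (2, 3/2)
3. X lies on line BD with BX:XD = 5:1 ⇒ X = (0, 1/6)
4. C lies on line BT with BC:CT = -4:5 ⇒ C = (-8, -1)
2·[VXB] = -5/6, 2·[MHC] = 45/7
[VXB]:[MHC] = -5/6:45/7 = -7/54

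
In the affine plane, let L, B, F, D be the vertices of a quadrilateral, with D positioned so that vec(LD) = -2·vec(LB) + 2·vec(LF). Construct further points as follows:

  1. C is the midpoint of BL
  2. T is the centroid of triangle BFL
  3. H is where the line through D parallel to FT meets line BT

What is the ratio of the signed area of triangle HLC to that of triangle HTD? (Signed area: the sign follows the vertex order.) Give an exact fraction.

Choose coordinates L = (0, 0), B = (1, 0), F = (0, 1), D = (-2, 2).
1. C is the midpoint of BL ⇒ C = (1/2, 0)
2. T is the centroid of triangle BFL ⇒ T = (1/3, 1/3)
3. H is where the line through D parallel to FT meets line BT ⇒ H = (-5/3, 4/3)
2·[HLC] = 2/3, 2·[HTD] = 1
[HLC]:[HTD] = 2/3:1 = 2/3

[HLC]:[HTD] = 2/3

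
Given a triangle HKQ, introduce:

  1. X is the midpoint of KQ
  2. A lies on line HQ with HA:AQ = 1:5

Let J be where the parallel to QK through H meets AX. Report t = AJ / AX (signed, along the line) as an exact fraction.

t = -1/5

Choose coordinates H = (0, 0), K = (1, 0), Q = (0, 1).
1. X is the midpoint of KQ ⇒ X = (1/2, 1/2)
2. A lies on line HQ with HA:AQ = 1:5 ⇒ A = (0, 1/6)
through H parallel to QK: direction (1, -1); meets AX at J = (-1/10, 1/10)
J = A + t·(X−A) with t = -1/5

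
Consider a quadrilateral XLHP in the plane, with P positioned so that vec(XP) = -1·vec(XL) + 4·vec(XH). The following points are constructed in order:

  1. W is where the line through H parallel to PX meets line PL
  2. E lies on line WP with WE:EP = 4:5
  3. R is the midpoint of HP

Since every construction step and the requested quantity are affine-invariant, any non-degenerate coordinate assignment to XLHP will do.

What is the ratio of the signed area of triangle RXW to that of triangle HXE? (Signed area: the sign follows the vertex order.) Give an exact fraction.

[RXW]:[HXE] = -9/26

Choose coordinates X = (0, 0), L = (1, 0), H = (0, 1), P = (-1, 4).
1. W is where the line through H parallel to PX meets line PL ⇒ W = (-1/2, 3)
2. E lies on line WP with WE:EP = 4:5 ⇒ E = (-13/18, 31/9)
3. R is the midpoint of HP ⇒ R = (-1/2, 5/2)
2·[RXW] = 1/4, 2·[HXE] = -13/18
[RXW]:[HXE] = 1/4:-13/18 = -9/26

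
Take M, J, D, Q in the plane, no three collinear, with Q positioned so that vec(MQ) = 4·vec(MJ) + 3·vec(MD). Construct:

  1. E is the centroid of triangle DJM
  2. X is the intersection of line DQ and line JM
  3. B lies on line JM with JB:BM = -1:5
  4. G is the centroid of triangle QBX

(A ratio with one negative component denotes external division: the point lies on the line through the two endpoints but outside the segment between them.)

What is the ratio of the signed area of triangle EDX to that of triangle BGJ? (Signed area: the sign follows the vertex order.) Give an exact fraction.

[EDX]:[BGJ] = 20/3

Set M = (0, 0), J = (1, 0), D = (0, 1), Q = (4, 3); any affine frame gives the same invariant.
1. E is the centroid of triangle DJM ⇒ E = (1/3, 1/3)
2. X is the intersection of line DQ and line JM ⇒ X = (-2, 0)
3. B lies on line JM with JB:BM = -1:5 ⇒ B = (5/4, 0)
4. G is the centroid of triangle QBX ⇒ G = (13/12, 1)
2·[EDX] = 5/3, 2·[BGJ] = 1/4
[EDX]:[BGJ] = 5/3:1/4 = 20/3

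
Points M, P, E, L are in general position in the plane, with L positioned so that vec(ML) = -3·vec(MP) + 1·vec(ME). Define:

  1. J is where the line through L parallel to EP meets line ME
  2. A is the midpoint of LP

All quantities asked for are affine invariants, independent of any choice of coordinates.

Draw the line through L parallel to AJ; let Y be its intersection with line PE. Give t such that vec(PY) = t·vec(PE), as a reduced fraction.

Work in coordinates with M = (0, 0), P = (1, 0), E = (0, 1), L = (-3, 1).
1. J is where the line through L parallel to EP meets line ME ⇒ J = (0, -2)
2. A is the midpoint of LP ⇒ A = (-1, 1/2)
through L parallel to AJ: direction (1, -5/2); meets PE at Y = (-5, 6)
Y = P + t·(E−P) with t = 6

t = 6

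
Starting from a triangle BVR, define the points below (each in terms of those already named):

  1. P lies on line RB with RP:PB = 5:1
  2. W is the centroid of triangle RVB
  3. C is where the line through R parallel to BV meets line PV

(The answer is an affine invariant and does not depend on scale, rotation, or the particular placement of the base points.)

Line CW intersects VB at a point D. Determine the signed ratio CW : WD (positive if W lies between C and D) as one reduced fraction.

CW:WD = 2

Work in coordinates with B = (0, 0), V = (1, 0), R = (0, 1).
1. P lies on line RB with RP:PB = 5:1 ⇒ P = (0, 1/6)
2. W is the centroid of triangle RVB ⇒ W = (1/3, 1/3)
3. C is where the line through R parallel to BV meets line PV ⇒ C = (-5, 1)
line CW meets VB at D = (3, 0)
W = C + t·(D−C) with t = 2/3, so CW:WD = 2/3:1/3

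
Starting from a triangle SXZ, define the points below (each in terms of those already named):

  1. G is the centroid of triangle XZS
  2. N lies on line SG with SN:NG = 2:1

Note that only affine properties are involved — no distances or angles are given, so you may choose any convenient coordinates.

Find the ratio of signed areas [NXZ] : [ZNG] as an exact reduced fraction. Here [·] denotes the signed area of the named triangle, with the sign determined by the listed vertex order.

Choose coordinates S = (0, 0), X = (1, 0), Z = (0, 1).
1. G is the centroid of triangle XZS ⇒ G = (1/3, 1/3)
2. N lies on line SG with SN:NG = 2:1 ⇒ N = (2/9, 2/9)
2·[NXZ] = 5/9, 2·[ZNG] = 1/9
[NXZ]:[ZNG] = 5/9:1/9 = 5

[NXZ]:[ZNG] = 5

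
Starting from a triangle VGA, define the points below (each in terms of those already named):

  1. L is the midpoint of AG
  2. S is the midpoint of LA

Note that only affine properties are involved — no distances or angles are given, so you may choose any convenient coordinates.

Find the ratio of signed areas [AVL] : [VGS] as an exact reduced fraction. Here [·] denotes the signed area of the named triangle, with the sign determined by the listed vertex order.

Set V = (0, 0), G = (1, 0), A = (0, 1); any affine frame gives the same invariant.
1. L is the midpoint of AG ⇒ L = (1/2, 1/2)
2. S is the midpoint of LA ⇒ S = (1/4, 3/4)
2·[AVL] = 1/2, 2·[VGS] = 3/4
[AVL]:[VGS] = 1/2:3/4 = 2/3

[AVL]:[VGS] = 2/3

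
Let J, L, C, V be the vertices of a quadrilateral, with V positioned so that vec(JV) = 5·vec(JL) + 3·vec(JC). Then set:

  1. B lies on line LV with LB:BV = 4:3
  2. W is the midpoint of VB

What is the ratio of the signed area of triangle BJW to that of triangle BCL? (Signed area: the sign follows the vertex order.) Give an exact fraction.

[BJW]:[BCL] = -9/56

Assign J = (0, 0), L = (1, 0), C = (0, 1), V = (5, 3) — the answer is frame-independent, so this choice is without loss of generality.
1. B lies on line LV with LB:BV = 4:3 ⇒ B = (23/7, 12/7)
2. W is the midpoint of VB ⇒ W = (29/7, 33/14)
2·[BJW] = -9/14, 2·[BCL] = 4
[BJW]:[BCL] = -9/14:4 = -9/56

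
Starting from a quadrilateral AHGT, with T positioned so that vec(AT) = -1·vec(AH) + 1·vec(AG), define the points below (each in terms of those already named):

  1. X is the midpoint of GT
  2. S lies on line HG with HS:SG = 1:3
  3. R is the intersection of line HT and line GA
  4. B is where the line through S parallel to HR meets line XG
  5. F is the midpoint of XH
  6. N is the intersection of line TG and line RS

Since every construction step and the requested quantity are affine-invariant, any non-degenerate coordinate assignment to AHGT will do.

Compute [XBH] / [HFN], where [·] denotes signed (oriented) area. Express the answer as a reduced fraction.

Assign A = (0, 0), H = (1, 0), G = (0, 1), T = (-1, 1) — the answer is frame-independent, so this choice is without loss of generality.
1. X is the midpoint of GT ⇒ X = (-1/2, 1)
2. S lies on line HG with HS:SG = 1:3 ⇒ S = (3/4, 1/4)
3. R is the intersection of line HT and line GA ⇒ R = (0, 1/2)
4. B is where the line through S parallel to HR meets line XG ⇒ B = (-3/4, 1)
5. F is the midpoint of XH ⇒ F = (1/4, 1/2)
6. N is the intersection of line TG and line RS ⇒ N = (-3/2, 1)
2·[XBH] = 1/4, 2·[HFN] = 1/2
[XBH]:[HFN] = 1/4:1/2 = 1/2

[XBH]:[HFN] = 1/2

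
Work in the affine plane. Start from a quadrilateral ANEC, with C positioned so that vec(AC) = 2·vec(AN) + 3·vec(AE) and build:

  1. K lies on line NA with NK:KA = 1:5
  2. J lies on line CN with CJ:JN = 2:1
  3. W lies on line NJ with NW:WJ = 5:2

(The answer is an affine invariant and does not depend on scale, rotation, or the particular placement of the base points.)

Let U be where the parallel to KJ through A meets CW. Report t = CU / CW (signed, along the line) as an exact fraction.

t = -21/16

Assign A = (0, 0), N = (1, 0), E = (0, 1), C = (2, 3) — the answer is frame-independent, so this choice is without loss of generality.
1. K lies on line NA with NK:KA = 1:5 ⇒ K = (5/6, 0)
2. J lies on line CN with CJ:JN = 2:1 ⇒ J = (4/3, 1)
3. W lies on line NJ with NW:WJ = 5:2 ⇒ W = (26/21, 5/7)
through A parallel to KJ: direction (1/2, 1); meets CW at U = (3, 6)
U = C + t·(W−C) with t = -21/16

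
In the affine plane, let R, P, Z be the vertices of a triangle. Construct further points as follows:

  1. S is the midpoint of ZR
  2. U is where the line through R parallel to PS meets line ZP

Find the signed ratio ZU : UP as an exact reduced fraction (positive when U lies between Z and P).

ZU:UP = -2

Work in coordinates with R = (0, 0), P = (1, 0), Z = (0, 1).
1. S is the midpoint of ZR ⇒ S = (0, 1/2)
2. U is where the line through R parallel to PS meets line ZP ⇒ U = (2, -1)
U = Z + t·(P−Z) with t = 2, so ZU:UP = t:(1−t) = 2:-1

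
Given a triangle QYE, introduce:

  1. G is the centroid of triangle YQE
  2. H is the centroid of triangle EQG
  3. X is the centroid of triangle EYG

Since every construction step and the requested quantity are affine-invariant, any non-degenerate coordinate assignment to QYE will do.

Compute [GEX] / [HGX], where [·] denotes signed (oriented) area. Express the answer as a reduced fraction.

[GEX]:[HGX] = -3

Assign Q = (0, 0), Y = (1, 0), E = (0, 1) — the answer is frame-independent, so this choice is without loss of generality.
1. G is the centroid of triangle YQE ⇒ G = (1/3, 1/3)
2. H is the centroid of triangle EQG ⇒ H = (1/9, 4/9)
3. X is the centroid of triangle EYG ⇒ X = (4/9, 4/9)
2·[GEX] = -1/9, 2·[HGX] = 1/27
[GEX]:[HGX] = -1/9:1/27 = -3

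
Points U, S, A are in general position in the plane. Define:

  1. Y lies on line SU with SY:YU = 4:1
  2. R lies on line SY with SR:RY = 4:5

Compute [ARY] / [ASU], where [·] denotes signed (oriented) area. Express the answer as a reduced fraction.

[ARY]:[ASU] = 4/9

Assign U = (0, 0), S = (1, 0), A = (0, 1) — the answer is frame-independent, so this choice is without loss of generality.
1. Y lies on line SU with SY:YU = 4:1 ⇒ Y = (1/5, 0)
2. R lies on line SY with SR:RY = 4:5 ⇒ R = (29/45, 0)
2·[ARY] = -4/9, 2·[ASU] = -1
[ARY]:[ASU] = -4/9:-1 = 4/9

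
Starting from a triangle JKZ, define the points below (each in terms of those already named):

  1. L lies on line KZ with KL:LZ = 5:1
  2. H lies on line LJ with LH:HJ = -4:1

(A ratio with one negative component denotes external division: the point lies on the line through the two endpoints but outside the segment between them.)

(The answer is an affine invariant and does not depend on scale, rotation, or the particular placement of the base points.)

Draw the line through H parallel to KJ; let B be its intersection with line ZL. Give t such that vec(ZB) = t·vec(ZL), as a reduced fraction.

Work in coordinates with J = (0, 0), K = (1, 0), Z = (0, 1).
1. L lies on line KZ with KL:LZ = 5:1 ⇒ L = (1/6, 5/6)
2. H lies on line LJ with LH:HJ = -4:1 ⇒ H = (-1/18, -5/18)
through H parallel to KJ: direction (-1, 0); meets ZL at B = (23/18, -5/18)
B = Z + t·(L−Z) with t = 23/3

t = 23/3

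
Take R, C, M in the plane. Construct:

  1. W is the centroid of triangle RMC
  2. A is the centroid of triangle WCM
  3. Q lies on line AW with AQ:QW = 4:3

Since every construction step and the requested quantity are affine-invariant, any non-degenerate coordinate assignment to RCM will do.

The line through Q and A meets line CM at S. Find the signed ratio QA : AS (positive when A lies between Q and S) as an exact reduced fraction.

Choose coordinates R = (0, 0), C = (1, 0), M = (0, 1).
1. W is the centroid of triangle RMC ⇒ W = (1/3, 1/3)
2. A is the centroid of triangle WCM ⇒ A = (4/9, 4/9)
3. Q lies on line AW with AQ:QW = 4:3 ⇒ Q = (8/21, 8/21)
line QA meets CM at S = (1/2, 1/2)
A = Q + t·(S−Q) with t = 8/15, so QA:AS = 8/15:7/15

QA:AS = 8/7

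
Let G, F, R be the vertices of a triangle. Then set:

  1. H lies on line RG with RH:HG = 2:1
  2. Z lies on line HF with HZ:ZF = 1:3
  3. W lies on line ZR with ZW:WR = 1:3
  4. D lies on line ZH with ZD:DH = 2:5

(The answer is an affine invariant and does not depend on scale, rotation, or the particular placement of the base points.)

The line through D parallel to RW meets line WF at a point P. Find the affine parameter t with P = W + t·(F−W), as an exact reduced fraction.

Work in coordinates with G = (0, 0), F = (1, 0), R = (0, 1).
1. H lies on line RG with RH:HG = 2:1 ⇒ H = (0, 1/3)
2. Z lies on line HF with HZ:ZF = 1:3 ⇒ Z = (1/4, 1/4)
3. W lies on line ZR with ZW:WR = 1:3 ⇒ W = (3/16, 7/16)
4. D lies on line ZH with ZD:DH = 2:5 ⇒ D = (5/28, 23/84)
through D parallel to RW: direction (3/16, -9/16); meets WF at P = (37/336, 23/48)
P = W + t·(F−W) with t = -2/21

t = -2/21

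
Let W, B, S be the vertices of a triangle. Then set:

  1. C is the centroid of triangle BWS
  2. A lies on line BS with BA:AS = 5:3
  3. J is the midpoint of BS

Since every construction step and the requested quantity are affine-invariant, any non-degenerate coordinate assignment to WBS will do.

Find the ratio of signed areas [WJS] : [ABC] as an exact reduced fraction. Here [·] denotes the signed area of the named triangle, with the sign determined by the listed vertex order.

[WJS]:[ABC] = -12/5

Assign W = (0, 0), B = (1, 0), S = (0, 1) — the answer is frame-independent, so this choice is without loss of generality.
1. C is the centroid of triangle BWS ⇒ C = (1/3, 1/3)
2. A lies on line BS with BA:AS = 5:3 ⇒ A = (3/8, 5/8)
3. J is the midpoint of BS ⇒ J = (1/2, 1/2)
2·[WJS] = 1/2, 2·[ABC] = -5/24
[WJS]:[ABC] = 1/2:-5/24 = -12/5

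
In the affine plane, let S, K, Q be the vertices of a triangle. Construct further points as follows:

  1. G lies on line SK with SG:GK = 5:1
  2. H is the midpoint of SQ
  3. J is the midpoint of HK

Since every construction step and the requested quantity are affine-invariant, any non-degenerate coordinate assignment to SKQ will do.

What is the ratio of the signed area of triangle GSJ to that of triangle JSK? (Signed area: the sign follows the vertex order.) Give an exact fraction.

[GSJ]:[JSK] = -5/6

Choose coordinates S = (0, 0), K = (1, 0), Q = (0, 1).
1. G lies on line SK with SG:GK = 5:1 ⇒ G = (5/6, 0)
2. H is the midpoint of SQ ⇒ H = (0, 1/2)
3. J is the midpoint of HK ⇒ J = (1/2, 1/4)
2·[GSJ] = -5/24, 2·[JSK] = 1/4
[GSJ]:[JSK] = -5/24:1/4 = -5/6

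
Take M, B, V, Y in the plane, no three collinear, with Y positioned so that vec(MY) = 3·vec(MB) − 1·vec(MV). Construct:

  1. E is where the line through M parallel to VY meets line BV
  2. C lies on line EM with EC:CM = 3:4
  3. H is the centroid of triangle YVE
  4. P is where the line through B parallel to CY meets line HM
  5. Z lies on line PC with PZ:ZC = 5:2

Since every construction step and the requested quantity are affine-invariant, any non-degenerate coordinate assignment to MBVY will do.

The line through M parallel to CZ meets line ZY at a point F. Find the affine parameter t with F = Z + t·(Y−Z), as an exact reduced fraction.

Set M = (0, 0), B = (1, 0), V = (0, 1), Y = (3, -1); any affine frame gives the same invariant.
1. E is where the line through M parallel to VY meets line BV ⇒ E = (3, -2)
2. C lies on line EM with EC:CM = 3:4 ⇒ C = (12/7, -8/7)
3. H is the centroid of triangle YVE ⇒ H = (2, -2/3)
4. P is where the line through B parallel to CY meets line HM ⇒ P = (1/4, -1/12)
5. Z lies on line PC with PZ:ZC = 5:2 ⇒ Z = (127/98, -247/294)
through M parallel to CZ: direction (-41/98, 89/294); meets ZY at F = (615/539, -445/539)
F = Z + t·(Y−Z) with t = -1/11

t = -1/11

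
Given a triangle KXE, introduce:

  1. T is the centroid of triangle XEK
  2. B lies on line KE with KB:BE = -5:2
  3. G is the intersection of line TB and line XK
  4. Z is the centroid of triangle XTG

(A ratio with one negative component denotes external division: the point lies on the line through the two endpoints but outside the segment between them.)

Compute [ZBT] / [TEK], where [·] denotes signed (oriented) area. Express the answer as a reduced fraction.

[ZBT]:[TEK] = 7/9

Choose coordinates K = (0, 0), X = (1, 0), E = (0, 1).
1. T is the centroid of triangle XEK ⇒ T = (1/3, 1/3)
2. B lies on line KE with KB:BE = -5:2 ⇒ B = (0, 5/3)
3. G is the intersection of line TB and line XK ⇒ G = (5/12, 0)
4. Z is the centroid of triangle XTG ⇒ Z = (7/12, 1/9)
2·[ZBT] = 7/27, 2·[TEK] = 1/3
[ZBT]:[TEK] = 7/27:1/3 = 7/9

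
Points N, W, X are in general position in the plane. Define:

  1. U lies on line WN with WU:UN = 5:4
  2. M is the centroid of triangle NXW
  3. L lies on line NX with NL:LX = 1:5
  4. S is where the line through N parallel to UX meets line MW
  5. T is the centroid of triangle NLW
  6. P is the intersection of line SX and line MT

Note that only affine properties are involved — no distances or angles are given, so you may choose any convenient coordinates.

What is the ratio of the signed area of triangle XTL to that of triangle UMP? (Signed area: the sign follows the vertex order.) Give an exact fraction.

[XTL]:[UMP] = 30/13

Assign N = (0, 0), W = (1, 0), X = (0, 1) — the answer is frame-independent, so this choice is without loss of generality.
1. U lies on line WN with WU:UN = 5:4 ⇒ U = (4/9, 0)
2. M is the centroid of triangle NXW ⇒ M = (1/3, 1/3)
3. L lies on line NX with NL:LX = 1:5 ⇒ L = (0, 1/6)
4. S is where the line through N parallel to UX meets line MW ⇒ S = (-2/7, 9/14)
5. T is the centroid of triangle NLW ⇒ T = (1/3, 1/18)
6. P is the intersection of line SX and line MT ⇒ P = (1/3, 17/12)
2·[XTL] = -5/18, 2·[UMP] = -13/108
[XTL]:[UMP] = -5/18:-13/108 = 30/13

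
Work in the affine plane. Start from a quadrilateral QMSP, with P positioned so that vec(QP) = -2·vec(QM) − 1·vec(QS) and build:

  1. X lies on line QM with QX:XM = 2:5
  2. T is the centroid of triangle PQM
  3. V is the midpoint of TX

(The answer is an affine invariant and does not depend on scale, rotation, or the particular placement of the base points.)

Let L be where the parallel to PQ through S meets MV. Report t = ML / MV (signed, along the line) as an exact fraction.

Choose coordinates Q = (0, 0), M = (1, 0), S = (0, 1), P = (-2, -1).
1. X lies on line QM with QX:XM = 2:5 ⇒ X = (2/7, 0)
2. T is the centroid of triangle PQM ⇒ T = (-1/3, -1/3)
3. V is the midpoint of TX ⇒ V = (-1/42, -1/6)
through S parallel to PQ: direction (2, 1); meets MV at L = (-100/29, -21/29)
L = M + t·(V−M) with t = 126/29

t = 126/29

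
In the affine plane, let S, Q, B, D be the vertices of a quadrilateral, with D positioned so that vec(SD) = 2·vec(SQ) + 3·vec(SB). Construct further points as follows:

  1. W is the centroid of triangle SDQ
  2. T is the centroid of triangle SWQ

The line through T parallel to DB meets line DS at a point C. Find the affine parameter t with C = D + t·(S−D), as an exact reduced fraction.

t = 4/3

Choose coordinates S = (0, 0), Q = (1, 0), B = (0, 1), D = (2, 3).
1. W is the centroid of triangle SDQ ⇒ W = (1, 1)
2. T is the centroid of triangle SWQ ⇒ T = (2/3, 1/3)
through T parallel to DB: direction (-2, -2); meets DS at C = (-2/3, -1)
C = D + t·(S−D) with t = 4/3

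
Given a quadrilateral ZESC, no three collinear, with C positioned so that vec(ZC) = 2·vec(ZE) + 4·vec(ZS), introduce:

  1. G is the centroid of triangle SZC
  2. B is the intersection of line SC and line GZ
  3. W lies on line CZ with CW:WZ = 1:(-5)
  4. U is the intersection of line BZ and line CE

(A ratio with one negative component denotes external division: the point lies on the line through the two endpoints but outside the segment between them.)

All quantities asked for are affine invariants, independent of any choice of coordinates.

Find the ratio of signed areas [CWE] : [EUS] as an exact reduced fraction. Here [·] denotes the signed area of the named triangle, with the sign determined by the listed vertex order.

Choose coordinates Z = (0, 0), E = (1, 0), S = (0, 1), C = (2, 4).
1. G is the centroid of triangle SZC ⇒ G = (2/3, 5/3)
2. B is the intersection of line SC and line GZ ⇒ B = (1, 5/2)
3. W lies on line CZ with CW:WZ = 1:(-5) ⇒ W = (5/2, 5)
4. U is the intersection of line BZ and line CE ⇒ U = (8/3, 20/3)
2·[CWE] = -1, 2·[EUS] = 25/3
[CWE]:[EUS] = -1:25/3 = -3/25

[CWE]:[EUS] = -3/25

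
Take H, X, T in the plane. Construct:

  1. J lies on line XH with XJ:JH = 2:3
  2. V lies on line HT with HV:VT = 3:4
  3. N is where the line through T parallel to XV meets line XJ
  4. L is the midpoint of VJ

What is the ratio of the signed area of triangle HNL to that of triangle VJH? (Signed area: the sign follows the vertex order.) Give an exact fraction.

[HNL]:[VJH] = -35/18

Assign H = (0, 0), X = (1, 0), T = (0, 1) — the answer is frame-independent, so this choice is without loss of generality.
1. J lies on line XH with XJ:JH = 2:3 ⇒ J = (3/5, 0)
2. V lies on line HT with HV:VT = 3:4 ⇒ V = (0, 3/7)
3. N is where the line through T parallel to XV meets line XJ ⇒ N = (7/3, 0)
4. L is the midpoint of VJ ⇒ L = (3/10, 3/14)
2·[HNL] = 1/2, 2·[VJH] = -9/35
[HNL]:[VJH] = 1/2:-9/35 = -35/18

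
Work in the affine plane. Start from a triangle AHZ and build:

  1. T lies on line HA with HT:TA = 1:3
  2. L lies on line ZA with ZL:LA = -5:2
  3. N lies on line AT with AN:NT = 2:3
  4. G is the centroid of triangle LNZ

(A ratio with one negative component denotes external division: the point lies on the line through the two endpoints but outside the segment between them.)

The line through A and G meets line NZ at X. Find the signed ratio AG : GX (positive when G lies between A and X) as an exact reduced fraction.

AG:GX = 4/5

Assign A = (0, 0), H = (1, 0), Z = (0, 1) — the answer is frame-independent, so this choice is without loss of generality.
1. T lies on line HA with HT:TA = 1:3 ⇒ T = (3/4, 0)
2. L lies on line ZA with ZL:LA = -5:2 ⇒ L = (0, -2/3)
3. N lies on line AT with AN:NT = 2:3 ⇒ N = (3/10, 0)
4. G is the centroid of triangle LNZ ⇒ G = (1/10, 1/9)
line AG meets NZ at X = (9/40, 1/4)
G = A + t·(X−A) with t = 4/9, so AG:GX = 4/9:5/9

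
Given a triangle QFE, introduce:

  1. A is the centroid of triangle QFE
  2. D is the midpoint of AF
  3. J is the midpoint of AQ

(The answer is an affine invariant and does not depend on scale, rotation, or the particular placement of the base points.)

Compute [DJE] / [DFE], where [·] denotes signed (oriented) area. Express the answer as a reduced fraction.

[DJE]:[DFE] = -5/2

Assign Q = (0, 0), F = (1, 0), E = (0, 1) — the answer is frame-independent, so this choice is without loss of generality.
1. A is the centroid of triangle QFE ⇒ A = (1/3, 1/3)
2. D is the midpoint of AF ⇒ D = (2/3, 1/6)
3. J is the midpoint of AQ ⇒ J = (1/6, 1/6)
2·[DJE] = -5/12, 2·[DFE] = 1/6
[DJE]:[DFE] = -5/12:1/6 = -5/2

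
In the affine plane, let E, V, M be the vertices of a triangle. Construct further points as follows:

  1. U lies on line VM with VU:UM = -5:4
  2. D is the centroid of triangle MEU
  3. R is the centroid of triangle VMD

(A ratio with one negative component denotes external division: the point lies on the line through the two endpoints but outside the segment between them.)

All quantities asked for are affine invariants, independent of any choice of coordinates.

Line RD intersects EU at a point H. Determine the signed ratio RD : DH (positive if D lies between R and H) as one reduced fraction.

Work in coordinates with E = (0, 0), V = (1, 0), M = (0, 1).
1. U lies on line VM with VU:UM = -5:4 ⇒ U = (-4, 5)
2. D is the centroid of triangle MEU ⇒ D = (-4/3, 2)
3. R is the centroid of triangle VMD ⇒ R = (-1/9, 1)
line RD meets EU at H = (-40/19, 50/19)
D = R + t·(H−R) with t = 19/31, so RD:DH = 19/31:12/31

RD:DH = 19/12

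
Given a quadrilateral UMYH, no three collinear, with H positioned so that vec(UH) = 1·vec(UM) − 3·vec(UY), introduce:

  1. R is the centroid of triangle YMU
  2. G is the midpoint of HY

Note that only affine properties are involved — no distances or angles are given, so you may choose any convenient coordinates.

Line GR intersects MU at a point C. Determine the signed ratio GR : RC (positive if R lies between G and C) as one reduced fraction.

GR:RC = -4

Choose coordinates U = (0, 0), M = (1, 0), Y = (0, 1), H = (1, -3).
1. R is the centroid of triangle YMU ⇒ R = (1/3, 1/3)
2. G is the midpoint of HY ⇒ G = (1/2, -1)
line GR meets MU at C = (3/8, 0)
R = G + t·(C−G) with t = 4/3, so GR:RC = 4/3:-1/3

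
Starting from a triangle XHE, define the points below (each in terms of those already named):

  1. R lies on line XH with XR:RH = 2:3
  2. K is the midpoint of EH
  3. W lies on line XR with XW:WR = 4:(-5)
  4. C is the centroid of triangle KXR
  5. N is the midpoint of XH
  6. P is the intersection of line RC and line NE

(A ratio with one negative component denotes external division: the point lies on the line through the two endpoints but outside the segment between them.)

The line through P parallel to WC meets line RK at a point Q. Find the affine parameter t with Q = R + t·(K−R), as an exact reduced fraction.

Work in coordinates with X = (0, 0), H = (1, 0), E = (0, 1).
1. R lies on line XH with XR:RH = 2:3 ⇒ R = (2/5, 0)
2. K is the midpoint of EH ⇒ K = (1/2, 1/2)
3. W lies on line XR with XW:WR = 4:(-5) ⇒ W = (-8/5, 0)
4. C is the centroid of triangle KXR ⇒ C = (3/10, 1/6)
5. N is the midpoint of XH ⇒ N = (1/2, 0)
6. P is the intersection of line RC and line NE ⇒ P = (1, -1)
through P parallel to WC: direction (19/10, 1/6); meets RK at Q = (13/70, -15/14)
Q = R + t·(K−R) with t = -15/7

t = -15/7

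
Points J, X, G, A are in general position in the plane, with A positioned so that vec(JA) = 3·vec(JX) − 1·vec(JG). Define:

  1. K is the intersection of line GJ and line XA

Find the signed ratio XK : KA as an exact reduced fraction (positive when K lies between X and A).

Assign J = (0, 0), X = (1, 0), G = (0, 1), A = (3, -1) — the answer is frame-independent, so this choice is without loss of generality.
1. K is the intersection of line GJ and line XA ⇒ K = (0, 1/2)
K = X + t·(A−X) with t = -1/2, so XK:KA = t:(1−t) = -1/2:3/2

XK:KA = -1/3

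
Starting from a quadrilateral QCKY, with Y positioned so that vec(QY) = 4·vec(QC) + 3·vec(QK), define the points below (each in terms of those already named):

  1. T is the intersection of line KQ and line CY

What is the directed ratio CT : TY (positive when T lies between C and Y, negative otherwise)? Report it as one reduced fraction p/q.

Choose coordinates Q = (0, 0), C = (1, 0), K = (0, 1), Y = (4, 3).
1. T is the intersection of line KQ and line CY ⇒ T = (0, -1)
T = C + t·(Y−C) with t = -1/3, so CT:TY = t:(1−t) = -1/3:4/3

CT:TY = -1/4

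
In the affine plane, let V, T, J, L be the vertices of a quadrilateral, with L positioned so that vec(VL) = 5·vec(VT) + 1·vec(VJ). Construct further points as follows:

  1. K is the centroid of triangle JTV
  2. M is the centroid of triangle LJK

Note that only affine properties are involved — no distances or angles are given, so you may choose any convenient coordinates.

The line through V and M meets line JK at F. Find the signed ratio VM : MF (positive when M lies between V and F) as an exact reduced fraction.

VM:MF = -13/10

Choose coordinates V = (0, 0), T = (1, 0), J = (0, 1), L = (5, 1).
1. K is the centroid of triangle JTV ⇒ K = (1/3, 1/3)
2. M is the centroid of triangle LJK ⇒ M = (16/9, 7/9)
line VM meets JK at F = (16/39, 7/39)
M = V + t·(F−V) with t = 13/3, so VM:MF = 13/3:-10/3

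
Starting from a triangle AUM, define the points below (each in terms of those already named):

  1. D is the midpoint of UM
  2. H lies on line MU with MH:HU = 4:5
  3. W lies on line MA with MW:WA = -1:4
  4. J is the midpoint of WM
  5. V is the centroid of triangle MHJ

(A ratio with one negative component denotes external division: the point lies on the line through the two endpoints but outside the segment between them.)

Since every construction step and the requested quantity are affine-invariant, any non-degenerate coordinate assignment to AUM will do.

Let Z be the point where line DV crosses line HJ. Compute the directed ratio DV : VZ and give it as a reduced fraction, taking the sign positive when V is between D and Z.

DV:VZ = -11/8

Choose coordinates A = (0, 0), U = (1, 0), M = (0, 1).
1. D is the midpoint of UM ⇒ D = (1/2, 1/2)
2. H lies on line MU with MH:HU = 4:5 ⇒ H = (4/9, 5/9)
3. W lies on line MA with MW:WA = -1:4 ⇒ W = (0, 4/3)
4. J is the midpoint of WM ⇒ J = (0, 7/6)
5. V is the centroid of triangle MHJ ⇒ V = (4/27, 49/54)
line DV meets HJ at Z = (40/99, 11/18)
V = D + t·(Z−D) with t = 11/3, so DV:VZ = 11/3:-8/3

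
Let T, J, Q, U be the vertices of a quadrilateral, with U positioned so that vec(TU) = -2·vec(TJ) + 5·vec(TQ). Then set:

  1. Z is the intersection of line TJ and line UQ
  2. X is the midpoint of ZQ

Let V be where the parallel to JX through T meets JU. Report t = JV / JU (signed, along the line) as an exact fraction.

t = -2/9

Set T = (0, 0), J = (1, 0), Q = (0, 1), U = (-2, 5); any affine frame gives the same invariant.
1. Z is the intersection of line TJ and line UQ ⇒ Z = (1/2, 0)
2. X is the midpoint of ZQ ⇒ X = (1/4, 1/2)
through T parallel to JX: direction (-3/4, 1/2); meets JU at V = (5/3, -10/9)
V = J + t·(U−J) with t = -2/9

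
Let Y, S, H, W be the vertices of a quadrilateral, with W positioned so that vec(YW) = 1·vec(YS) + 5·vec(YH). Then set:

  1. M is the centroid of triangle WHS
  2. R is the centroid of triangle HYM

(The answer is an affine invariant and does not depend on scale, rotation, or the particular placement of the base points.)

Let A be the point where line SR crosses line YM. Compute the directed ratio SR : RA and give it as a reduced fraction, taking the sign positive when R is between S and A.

SR:RA = -10

Choose coordinates Y = (0, 0), S = (1, 0), H = (0, 1), W = (1, 5).
1. M is the centroid of triangle WHS ⇒ M = (2/3, 2)
2. R is the centroid of triangle HYM ⇒ R = (2/9, 1)
line SR meets YM at A = (3/10, 9/10)
R = S + t·(A−S) with t = 10/9, so SR:RA = 10/9:-1/9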